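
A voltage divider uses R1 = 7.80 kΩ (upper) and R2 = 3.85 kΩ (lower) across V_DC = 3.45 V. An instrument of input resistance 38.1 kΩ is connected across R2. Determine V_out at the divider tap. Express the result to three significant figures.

V_out ≈ 1.07 V

First combine the lower leg with the load: R2 ‖ R_L = 3.497 kΩ.
Then V_out = V_DC · R2'/(R1 + R2') = 3.45 × 3.497/11.30 = 1.068 V.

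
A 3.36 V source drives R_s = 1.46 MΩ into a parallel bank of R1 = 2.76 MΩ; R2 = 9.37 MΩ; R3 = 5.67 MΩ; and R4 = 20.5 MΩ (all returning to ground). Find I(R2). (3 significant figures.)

I ≈ 0.178 µA

Combine the parallel branches: R_p = (1/2.76 + 1/9.37 + 1/5.67 + 1/20.5)⁻¹ = 1.441 MΩ.
V_A by voltage divider: V_A = 3.36 × 1.441/(1.46 + 1.441) = 1.669 V.
Branch current I = V_A/R2 = 1.669/9.37 = 0.1781 µA.
(Equivalently: I_total = 1.158 µA, then current-divider fraction G_k/ΣG = 0.1537.)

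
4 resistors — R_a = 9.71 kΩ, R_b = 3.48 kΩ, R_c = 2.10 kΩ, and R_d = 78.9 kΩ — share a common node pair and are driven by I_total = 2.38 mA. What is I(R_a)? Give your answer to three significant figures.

ΣG = 1/9.71 + 1/3.48 + 1/2.10 + 1/78.9 = 0.8792.
R_a takes the fraction G_k/ΣG = 0.1030/0.8792 = 0.1171, so I = 2.38 × 0.1171 = 0.2788 mA.

I ≈ 0.279 mA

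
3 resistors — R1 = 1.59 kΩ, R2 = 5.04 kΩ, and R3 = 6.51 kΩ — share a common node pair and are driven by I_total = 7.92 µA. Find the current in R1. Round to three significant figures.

Conductances: ΣG = 1/1.59 + 1/5.04 + 1/6.51 = 0.9810 (1/kΩ).
R1 takes the fraction G_k/ΣG = 0.6289/0.9810 = 0.6411, so I = 7.92 × 0.6411 = 5.078 µA.

I ≈ 5.08 µA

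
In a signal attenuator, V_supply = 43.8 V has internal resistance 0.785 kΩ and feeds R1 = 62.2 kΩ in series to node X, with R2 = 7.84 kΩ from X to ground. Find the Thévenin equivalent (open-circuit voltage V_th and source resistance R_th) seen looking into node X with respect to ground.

V_th ≈ 4.85 V, R_th ≈ 6.97 kΩ

R1' = 0.785 + 62.2 = 62.98 kΩ (source resistance + R1).
Open-circuit (no load on X): V_th = V_supply · R2/(R1' + R2) = 43.8 × 7.84/(62.98 + 7.84) = 4.848 V.
With V_supply suppressed (replaced by a short), R_th = R1' ‖ R2 = (62.98 × 7.84)/(62.98 + 7.84) = 6.972 kΩ.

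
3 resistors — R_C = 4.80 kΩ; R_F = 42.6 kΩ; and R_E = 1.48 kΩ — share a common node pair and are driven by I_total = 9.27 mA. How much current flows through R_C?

ΣG = 1/4.80 + 1/42.6 + 1/1.48 = 0.9075.
Current divider: I(R_C) = I_total · G_k/ΣG = 9.27 × (0.2083/0.9075) = 9.27 × 0.2296 = 2.128 mA.

I ≈ 2.13 mA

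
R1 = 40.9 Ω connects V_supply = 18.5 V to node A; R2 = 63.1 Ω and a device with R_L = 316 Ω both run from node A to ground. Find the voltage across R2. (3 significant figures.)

R2 ‖ R_L = (63.1 × 316)/(63.1 + 316) = 52.60 Ω.
Voltage divider with the loaded lower leg: V_out = 18.5 × 52.60/(40.9 + 52.60) = 18.5 × 0.5626 = 10.41 V.

V_out ≈ 10.4 V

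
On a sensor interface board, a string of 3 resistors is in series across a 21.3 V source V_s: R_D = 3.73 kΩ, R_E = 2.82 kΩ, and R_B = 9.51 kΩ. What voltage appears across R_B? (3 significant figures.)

V ≈ 12.6 V

Series total: ΣR = 3.73 + 2.82 + 9.51 = 16.06 kΩ.
V = V_s · R/ΣR = 21.3 × 0.5922 = 12.61 V.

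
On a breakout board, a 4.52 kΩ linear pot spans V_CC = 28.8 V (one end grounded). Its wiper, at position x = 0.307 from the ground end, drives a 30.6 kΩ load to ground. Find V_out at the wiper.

V_out ≈ 8.57 V

The pot divides into 3.132 kΩ above the wiper and 1.388 kΩ below.
(x·R_p) ‖ R_L = 1.327 kΩ.
V_out = 28.8 × 1.327/(3.132 + 1.327) = 8.572 V.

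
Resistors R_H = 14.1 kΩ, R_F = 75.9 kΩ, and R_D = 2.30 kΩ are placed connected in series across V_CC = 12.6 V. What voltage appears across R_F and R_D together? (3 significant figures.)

V ≈ 10.7 V

ΣR = 14.1 + 75.9 + 2.30 = 92.30 kΩ.
R_{R_F..R_D} = 75.9 + 2.30 = 78.20 kΩ.
By the voltage-divider rule, V = 12.6 × 78.20/92.30 = 10.68 V.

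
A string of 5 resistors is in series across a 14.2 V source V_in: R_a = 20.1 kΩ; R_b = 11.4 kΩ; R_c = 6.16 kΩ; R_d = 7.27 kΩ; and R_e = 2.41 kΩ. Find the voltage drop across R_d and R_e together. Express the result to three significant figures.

V ≈ 2.90 V

Series total: ΣR = 20.1 + 11.4 + 6.16 + 7.27 + 2.41 = 47.34 kΩ.
R_{R_d..R_e} = 7.27 + 2.41 = 9.680 kΩ.
By the voltage-divider rule, V = 14.2 × 9.680/47.34 = 2.904 V.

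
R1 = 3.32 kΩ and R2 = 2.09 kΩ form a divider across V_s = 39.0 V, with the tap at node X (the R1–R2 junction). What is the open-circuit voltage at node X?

With X open, the divider is unloaded: V_th = 39.0 × 2.09/5.410 = 15.07 V.

V_th ≈ 15.1 V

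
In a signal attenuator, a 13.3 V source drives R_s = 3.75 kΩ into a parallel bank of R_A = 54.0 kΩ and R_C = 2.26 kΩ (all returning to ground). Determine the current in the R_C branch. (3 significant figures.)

I ≈ 2.16 mA

Combine the parallel branches: R_p = (1/54.0 + 1/2.26)⁻¹ = 2.169 kΩ.
V_A = 13.3 × 2.169/5.919 = 4.874 V.
Branch current I = V_A/R_C = 4.874/2.26 = 2.157 mA.
(Equivalently: I_total = 2.247 mA, then current-divider fraction G_k/ΣG = 0.9598.)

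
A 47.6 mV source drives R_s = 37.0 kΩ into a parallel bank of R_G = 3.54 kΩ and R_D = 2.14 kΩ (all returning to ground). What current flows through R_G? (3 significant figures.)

I ≈ 0.468 µA

Equivalent of the parallel group: R_p = 1.334 kΩ.
V_A by voltage divider: V_A = 47.6 × 1.334/(37.0 + 1.334) = 1.656 mV.
Branch current I = V_A/R_G = 1.656/3.54 = 0.4678 µA.
(Equivalently: I_total = 1.242 µA, then current-divider fraction G_k/ΣG = 0.3768.)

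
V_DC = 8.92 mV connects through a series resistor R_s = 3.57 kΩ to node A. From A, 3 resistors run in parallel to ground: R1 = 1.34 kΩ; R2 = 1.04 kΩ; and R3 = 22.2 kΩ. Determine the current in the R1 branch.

Parallel bank: R_p = 1/(1/1.34 + 1/1.04 + 1/22.2) = 0.5705 kΩ.
Node voltage V_A = V_DC · R_p/(R_s + R_p) = 8.92 × 0.1378 = 1.229 mV.
Branch current I = V_A/R1 = 1.229/1.34 = 0.9172 µA.
(Check via current divider: I_total = 2.154 µA; share G_k/ΣG = 0.4257 → same result.)

I ≈ 0.917 µA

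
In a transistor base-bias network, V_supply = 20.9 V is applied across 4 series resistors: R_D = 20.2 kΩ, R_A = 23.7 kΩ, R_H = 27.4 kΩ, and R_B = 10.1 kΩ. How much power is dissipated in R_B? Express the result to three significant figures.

P ≈ 0.666 mW

Series current I = V_supply/ΣR = 20.9/81.40 = 0.2568 mA.
P(R_B) = I²·R_B = (0.2568)² × 10.1 = 0.6658 mW.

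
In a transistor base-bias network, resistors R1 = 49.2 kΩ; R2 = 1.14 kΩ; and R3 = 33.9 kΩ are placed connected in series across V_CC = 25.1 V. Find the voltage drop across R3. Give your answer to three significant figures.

Series total: ΣR = 49.2 + 1.14 + 33.9 = 84.24 kΩ.
V = V_CC · R/ΣR = 25.1 × 0.4024 = 10.10 V.

V ≈ 10.1 V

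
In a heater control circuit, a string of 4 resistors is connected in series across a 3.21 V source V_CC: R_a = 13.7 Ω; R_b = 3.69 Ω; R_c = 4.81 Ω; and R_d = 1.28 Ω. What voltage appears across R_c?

V ≈ 0.658 V

Series total: ΣR = 13.7 + 3.69 + 4.81 + 1.28 = 23.48 Ω.
Voltage divider: V = V_CC · (4.810 / 23.48) = 3.21 × 0.2049 = 0.6576 V.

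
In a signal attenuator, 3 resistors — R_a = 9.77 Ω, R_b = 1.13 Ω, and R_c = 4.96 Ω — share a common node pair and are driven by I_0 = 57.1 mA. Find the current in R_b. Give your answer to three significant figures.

ΣG = 1/9.77 + 1/1.13 + 1/4.96 = 1.189.
By the current-divider rule, I = I_0 · G_k/ΣG = 57.1 × 0.7443 = 42.50 mA.

I ≈ 42.5 mA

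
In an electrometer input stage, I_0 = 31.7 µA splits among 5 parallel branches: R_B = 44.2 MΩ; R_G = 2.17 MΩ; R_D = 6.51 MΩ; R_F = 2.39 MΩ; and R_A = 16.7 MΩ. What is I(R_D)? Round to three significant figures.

I ≈ 4.37 µA

Total conductance ΣG = 1/44.2 + 1/2.17 + 1/6.51 + 1/2.39 + 1/16.7 = 1.115 (units of 1/MΩ).
By the current-divider rule, I = I_0 · G_k/ΣG = 31.7 × 0.1377 = 4.366 µA.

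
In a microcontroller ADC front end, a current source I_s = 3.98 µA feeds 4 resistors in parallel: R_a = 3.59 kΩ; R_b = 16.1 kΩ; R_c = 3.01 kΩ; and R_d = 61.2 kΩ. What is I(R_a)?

I ≈ 1.61 µA

Total conductance ΣG = 1/3.59 + 1/16.1 + 1/3.01 + 1/61.2 = 0.6892 (units of 1/kΩ).
Current divider: I(R_a) = I_s · G_k/ΣG = 3.98 × (0.2786/0.6892) = 3.98 × 0.4041 = 1.609 µA.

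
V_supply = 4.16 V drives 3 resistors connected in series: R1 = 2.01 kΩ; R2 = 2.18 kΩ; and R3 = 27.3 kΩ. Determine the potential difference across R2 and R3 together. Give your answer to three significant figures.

V ≈ 3.89 V

Total series resistance ΣR = 2.01 + 2.18 + 27.3 = 31.49 kΩ.
R_{R2..R3} = 2.18 + 27.3 = 29.48 kΩ.
By the voltage-divider rule, V = 4.16 × 29.48/31.49 = 3.894 V.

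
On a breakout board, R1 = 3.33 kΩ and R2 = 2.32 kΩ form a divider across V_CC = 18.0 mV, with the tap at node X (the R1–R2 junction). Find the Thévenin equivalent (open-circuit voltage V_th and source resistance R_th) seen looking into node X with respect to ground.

V_th ≈ 7.39 mV, R_th ≈ 1.37 kΩ

Open-circuit (no load on X): V_th = V_CC · R2/(R1 + R2) = 18.0 × 2.32/(3.330 + 2.32) = 7.391 mV.
Zeroing V_CC shorts the top of R1 to ground, so R_th = R1 ‖ R2 = 1.367 kΩ.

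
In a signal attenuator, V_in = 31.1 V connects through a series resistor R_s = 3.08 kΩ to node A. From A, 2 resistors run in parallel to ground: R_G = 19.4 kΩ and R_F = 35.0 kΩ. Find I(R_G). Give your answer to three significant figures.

Combine the parallel branches: R_p = (1/19.4 + 1/35.0)⁻¹ = 12.48 kΩ.
V_A by voltage divider: V_A = 31.1 × 12.48/(3.08 + 12.48) = 24.94 V.
Branch current I = V_A/R_G = 24.94/19.4 = 1.286 mA.
(Equivalently: I_total = 1.999 mA, then current-divider fraction G_k/ΣG = 0.6434.)

I ≈ 1.29 mA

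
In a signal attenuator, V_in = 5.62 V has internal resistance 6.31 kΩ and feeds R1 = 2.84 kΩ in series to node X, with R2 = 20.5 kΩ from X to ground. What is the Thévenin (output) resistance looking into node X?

R_th ≈ 6.33 kΩ

R1' = 6.31 + 2.84 = 9.150 kΩ (source resistance + R1).
Zeroing V_in shorts the top of R1' to ground, so R_th = R1' ‖ R2 = 6.326 kΩ.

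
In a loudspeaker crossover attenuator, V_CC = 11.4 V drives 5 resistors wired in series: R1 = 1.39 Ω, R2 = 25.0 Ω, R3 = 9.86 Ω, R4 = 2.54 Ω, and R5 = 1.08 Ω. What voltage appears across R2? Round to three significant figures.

V ≈ 7.15 V

Total series resistance ΣR = 1.39 + 25.0 + 9.86 + 2.54 + 1.08 = 39.87 Ω.
V = V_CC · R/ΣR = 11.4 × 0.6270 = 7.148 V.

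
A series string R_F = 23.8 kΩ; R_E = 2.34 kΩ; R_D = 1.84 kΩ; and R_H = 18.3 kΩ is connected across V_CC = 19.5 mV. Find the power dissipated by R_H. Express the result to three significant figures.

ΣR = 46.28 kΩ → I = 19.5/46.28 = 0.4213 µA.
P(R_H) = I²·R_H = (0.4213)² × 18.3 = 3.249 nW.

P ≈ 3.25 nW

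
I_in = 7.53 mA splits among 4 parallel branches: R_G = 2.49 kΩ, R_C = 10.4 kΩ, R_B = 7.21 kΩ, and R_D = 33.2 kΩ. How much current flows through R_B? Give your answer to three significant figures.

I ≈ 1.57 mA

Conductances: ΣG = 1/2.49 + 1/10.4 + 1/7.21 + 1/33.2 = 0.6666 (1/kΩ).
R_B takes the fraction G_k/ΣG = 0.1387/0.6666 = 0.2081, so I = 7.53 × 0.2081 = 1.567 mA.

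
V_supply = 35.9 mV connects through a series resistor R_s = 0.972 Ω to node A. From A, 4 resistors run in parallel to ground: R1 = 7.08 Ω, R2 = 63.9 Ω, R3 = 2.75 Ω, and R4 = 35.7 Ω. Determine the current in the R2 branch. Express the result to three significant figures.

I ≈ 0.366 mA

Equivalent of the parallel group: R_p = 1.823 Ω.
V_A = 35.9 × 1.823/2.795 = 23.42 mV.
Branch current I = V_A/R2 = 23.42/63.9 = 0.3664 mA.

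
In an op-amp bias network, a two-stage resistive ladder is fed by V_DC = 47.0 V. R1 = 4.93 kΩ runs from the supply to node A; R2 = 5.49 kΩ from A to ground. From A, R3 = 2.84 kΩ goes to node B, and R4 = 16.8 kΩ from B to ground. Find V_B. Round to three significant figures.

V_B ≈ 18.7 V

Looking into the second stage from A: R3 + R4 = 19.64 kΩ appears in parallel with R2.
Effective lower resistance at A: R2 ‖ 19.64 = 4.291 kΩ.
First divider: V_A = V_DC · 4.291/(4.93 + 4.291) = 21.87 V.
V_B = V_A × 0.8554 = 18.71 V.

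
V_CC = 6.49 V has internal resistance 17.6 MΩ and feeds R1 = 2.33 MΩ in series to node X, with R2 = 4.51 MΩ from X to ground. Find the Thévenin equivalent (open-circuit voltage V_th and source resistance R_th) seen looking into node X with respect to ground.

V_th ≈ 1.20 V, R_th ≈ 3.68 MΩ

R1' = 17.6 + 2.33 = 19.93 MΩ (source resistance + R1).
V_th is the unloaded tap voltage: V_CC · R2/(R1'+R2) = 6.49 × 0.1845 = 1.198 V.
With V_CC suppressed (replaced by a short), R_th = R1' ‖ R2 = (19.93 × 4.51)/(19.93 + 4.51) = 3.678 MΩ.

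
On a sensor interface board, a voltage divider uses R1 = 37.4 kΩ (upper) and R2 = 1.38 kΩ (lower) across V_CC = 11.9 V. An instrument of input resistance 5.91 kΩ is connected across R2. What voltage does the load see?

V_out ≈ 0.346 V

R2 ‖ R_L = (1.38 × 5.91)/(1.38 + 5.91) = 1.119 kΩ.
Voltage divider with the loaded lower leg: V_out = 11.9 × 1.119/(37.4 + 1.119) = 11.9 × 0.02904 = 0.3456 V.
(Unloaded it would be 0.423 V; the load pulls it down.)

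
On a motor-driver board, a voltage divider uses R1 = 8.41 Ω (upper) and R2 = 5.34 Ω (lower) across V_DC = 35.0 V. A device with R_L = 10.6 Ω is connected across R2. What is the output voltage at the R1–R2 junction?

V_out ≈ 10.4 V

The load sits in parallel with R2, giving an effective lower resistance R2' = R2·R_L/(R2+R_L) = 3.551 Ω.
Then V_out = V_DC · R2'/(R1 + R2') = 35.0 × 3.551/11.96 = 10.39 V.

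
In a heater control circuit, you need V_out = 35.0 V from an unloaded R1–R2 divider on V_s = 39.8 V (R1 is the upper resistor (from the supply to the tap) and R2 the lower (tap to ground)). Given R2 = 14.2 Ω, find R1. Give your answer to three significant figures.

Required fraction k = V_out/V_s = 0.8794.
Rearranging, R1 = R2·(1−k)/k = 14.2 × 0.1371 = 1.947 Ω.

R1 ≈ 1.95 Ω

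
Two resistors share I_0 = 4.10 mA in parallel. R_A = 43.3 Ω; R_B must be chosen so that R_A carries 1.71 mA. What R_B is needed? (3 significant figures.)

The fraction through R_A equals R_B/(R_A+R_B).
1.71/4.10 = R_B/(R_A + R_B) → R_B = R_A · (0.4171)/(1 − 0.4171) = 43.3 × 0.7155 = 30.98 Ω.

R_B ≈ 31.0 Ω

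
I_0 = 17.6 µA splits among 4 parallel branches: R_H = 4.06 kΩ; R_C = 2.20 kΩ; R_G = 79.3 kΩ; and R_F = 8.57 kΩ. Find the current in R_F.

Conductances: ΣG = 1/4.06 + 1/2.20 + 1/79.3 + 1/8.57 = 0.8301 (1/kΩ).
Current divider: I(R_F) = I_0 · G_k/ΣG = 17.6 × (0.1167/0.8301) = 17.6 × 0.1406 = 2.474 µA.

I ≈ 2.47 µA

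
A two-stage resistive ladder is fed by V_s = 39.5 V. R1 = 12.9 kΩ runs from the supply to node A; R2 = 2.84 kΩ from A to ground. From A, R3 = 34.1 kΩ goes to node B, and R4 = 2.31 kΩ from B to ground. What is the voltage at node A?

Node A sees R2 in parallel with the series input of stage 2, R3 + R4 = 36.41 kΩ.
Effective lower resistance at A: R2 ‖ 36.41 = 2.635 kΩ.
First divider: V_A = V_s · 2.635/(12.9 + 2.635) = 6.699 V.

V_A ≈ 6.70 V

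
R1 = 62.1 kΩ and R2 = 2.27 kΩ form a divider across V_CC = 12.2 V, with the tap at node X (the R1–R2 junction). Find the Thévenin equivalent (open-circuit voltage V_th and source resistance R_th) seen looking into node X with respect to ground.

V_th is the unloaded tap voltage: V_CC · R2/(R1+R2) = 12.2 × 0.03526 = 0.4302 V.
With V_CC suppressed (replaced by a short), R_th = R1 ‖ R2 = (62.10 × 2.27)/(62.10 + 2.27) = 2.190 kΩ.

V_th ≈ 0.430 V, R_th ≈ 2.19 kΩ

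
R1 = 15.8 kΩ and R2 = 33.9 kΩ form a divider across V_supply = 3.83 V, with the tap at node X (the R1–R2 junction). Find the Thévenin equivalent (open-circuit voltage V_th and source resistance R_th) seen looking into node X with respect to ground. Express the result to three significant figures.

With X open, the divider is unloaded: V_th = 3.83 × 33.9/49.70 = 2.612 V.
Zeroing V_supply shorts the top of R1 to ground, so R_th = R1 ‖ R2 = 10.78 kΩ.

V_th ≈ 2.61 V, R_th ≈ 10.8 kΩ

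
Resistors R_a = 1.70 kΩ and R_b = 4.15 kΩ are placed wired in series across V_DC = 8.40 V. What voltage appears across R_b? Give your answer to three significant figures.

V ≈ 5.96 V

ΣR = 1.70 + 4.15 = 5.850 kΩ.
By the voltage-divider rule, V = 8.40 × 4.150/5.850 = 5.959 V.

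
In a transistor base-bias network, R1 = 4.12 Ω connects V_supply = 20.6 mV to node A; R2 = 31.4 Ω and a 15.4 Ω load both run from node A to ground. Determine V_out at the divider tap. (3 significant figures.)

First combine the lower leg with the load: R2 ‖ R_L = 10.33 Ω.
Then V_out = V_supply · R2'/(R1 + R2') = 20.6 × 10.33/14.45 = 14.73 mV.
(Unloaded it would be 18.2 mV; the load pulls it down.)

V_out ≈ 14.7 mV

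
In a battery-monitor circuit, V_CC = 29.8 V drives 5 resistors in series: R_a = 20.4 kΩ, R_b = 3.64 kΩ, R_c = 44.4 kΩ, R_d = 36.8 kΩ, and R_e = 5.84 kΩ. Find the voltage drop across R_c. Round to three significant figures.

Series total: ΣR = 20.4 + 3.64 + 44.4 + 36.8 + 5.84 = 111.1 kΩ.
Voltage divider: V = V_CC · (44.40 / 111.1) = 29.8 × 0.3997 = 11.91 V.

V ≈ 11.9 V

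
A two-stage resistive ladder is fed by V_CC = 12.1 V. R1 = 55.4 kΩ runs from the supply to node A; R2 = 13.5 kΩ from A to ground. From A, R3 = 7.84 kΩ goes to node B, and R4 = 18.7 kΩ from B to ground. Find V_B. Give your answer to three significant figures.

V_B ≈ 1.19 V

Node A sees R2 in parallel with the series input of stage 2, R3 + R4 = 26.54 kΩ.
Effective lower resistance at A: R2 ‖ 26.54 = 8.948 kΩ.
So V_A = 12.1 × 0.1391 = 1.683 V.
V_B = V_A × 0.7046 = 1.186 V.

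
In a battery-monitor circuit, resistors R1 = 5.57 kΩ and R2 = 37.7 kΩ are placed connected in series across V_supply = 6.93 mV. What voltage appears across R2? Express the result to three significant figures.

Series total: ΣR = 5.57 + 37.7 = 43.27 kΩ.
V = V_supply · R/ΣR = 6.93 × 0.8713 = 6.038 mV.

V ≈ 6.04 mV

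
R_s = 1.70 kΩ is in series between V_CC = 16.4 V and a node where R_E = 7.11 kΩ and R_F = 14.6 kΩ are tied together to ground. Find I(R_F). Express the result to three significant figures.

I ≈ 0.829 mA

Equivalent of the parallel group: R_p = 4.781 kΩ.
Node voltage V_A = V_CC · R_p/(R_s + R_p) = 16.4 × 0.7377 = 12.10 V.
I(R_F) = V_A / R_F = 12.10/14.6 = 0.8287 mA.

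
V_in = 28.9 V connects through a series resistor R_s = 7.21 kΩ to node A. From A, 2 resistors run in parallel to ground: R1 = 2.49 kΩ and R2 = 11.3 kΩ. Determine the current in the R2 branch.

I ≈ 0.564 mA

Equivalent of the parallel group: R_p = 2.040 kΩ.
V_A = 28.9 × 2.040/9.250 = 6.375 V.
I(R2) = V_A / R2 = 6.375/11.3 = 0.5641 mA.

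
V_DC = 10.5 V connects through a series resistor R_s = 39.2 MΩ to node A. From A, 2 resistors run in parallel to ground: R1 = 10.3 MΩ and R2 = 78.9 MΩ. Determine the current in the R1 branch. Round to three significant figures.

Equivalent of the parallel group: R_p = 9.111 MΩ.
V_A = 10.5 × 9.111/48.31 = 1.980 V.
Branch current I = V_A/R1 = 1.980/10.3 = 0.1922 µA.

I ≈ 0.192 µA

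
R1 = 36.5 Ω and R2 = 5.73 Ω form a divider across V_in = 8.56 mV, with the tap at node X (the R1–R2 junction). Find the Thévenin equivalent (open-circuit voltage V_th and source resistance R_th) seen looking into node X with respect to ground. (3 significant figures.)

Open-circuit (no load on X): V_th = V_in · R2/(R1 + R2) = 8.56 × 5.73/(36.50 + 5.73) = 1.161 mV.
Looking into X with the source shorted: R_th = R1·R2/(R1+R2) = 36.50 × 5.73/42.23 = 4.953 Ω.

V_th ≈ 1.16 mV, R_th ≈ 4.95 Ω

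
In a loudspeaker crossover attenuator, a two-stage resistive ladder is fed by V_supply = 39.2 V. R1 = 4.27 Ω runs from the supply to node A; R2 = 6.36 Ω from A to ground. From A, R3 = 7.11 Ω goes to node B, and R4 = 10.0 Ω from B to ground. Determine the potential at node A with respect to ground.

V_A ≈ 20.4 V

The second stage (R3 + R4 = 17.11 Ω) loads node A in parallel with R2.
Effective lower resistance at A: R2 ‖ 17.11 = 4.637 Ω.
V_A = 39.2 × 4.637/(4.27 + 4.637) = 20.41 V.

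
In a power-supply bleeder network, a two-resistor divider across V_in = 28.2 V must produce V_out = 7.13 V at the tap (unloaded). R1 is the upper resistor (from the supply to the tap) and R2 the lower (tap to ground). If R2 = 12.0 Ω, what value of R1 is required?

V_out/V_in = R2/(R1+R2) = 0.2528.
So R1 = R2 · (V_in/V_out − 1) = 12.0 × (28.2/7.13 − 1) = 12.0 × 2.955 = 35.46 Ω.

R1 ≈ 35.5 Ω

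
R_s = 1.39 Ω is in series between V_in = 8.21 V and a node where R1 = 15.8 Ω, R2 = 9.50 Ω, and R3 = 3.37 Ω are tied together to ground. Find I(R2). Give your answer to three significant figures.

I ≈ 0.525 A

Parallel bank: R_p = 1/(1/15.8 + 1/9.50 + 1/3.37) = 2.149 Ω.
V_A by voltage divider: V_A = 8.21 × 2.149/(1.39 + 2.149) = 4.986 V.
I(R2) = V_A / R2 = 4.986/9.50 = 0.5248 A.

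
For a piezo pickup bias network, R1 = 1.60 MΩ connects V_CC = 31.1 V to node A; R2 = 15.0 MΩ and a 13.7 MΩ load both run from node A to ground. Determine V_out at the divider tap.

The load sits in parallel with R2, giving an effective lower resistance R2' = R2·R_L/(R2+R_L) = 7.160 MΩ.
Then V_out = V_CC · R2'/(R1 + R2') = 31.1 × 7.160/8.760 = 25.42 V.

V_out ≈ 25.4 V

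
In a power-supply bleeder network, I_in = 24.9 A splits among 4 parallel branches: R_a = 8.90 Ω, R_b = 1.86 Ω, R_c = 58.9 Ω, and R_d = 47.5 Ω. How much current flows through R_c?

I ≈ 0.614 A

Conductances: ΣG = 1/8.90 + 1/1.86 + 1/58.9 + 1/47.5 = 0.6880 (1/Ω).
By the current-divider rule, I = I_in · G_k/ΣG = 24.9 × 0.02468 = 0.6144 A.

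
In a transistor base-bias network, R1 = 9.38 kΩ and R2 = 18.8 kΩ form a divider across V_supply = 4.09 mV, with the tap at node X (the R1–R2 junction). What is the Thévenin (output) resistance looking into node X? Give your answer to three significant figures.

R_th ≈ 6.26 kΩ

With V_supply suppressed (replaced by a short), R_th = R1 ‖ R2 = (9.380 × 18.8)/(9.380 + 18.8) = 6.258 kΩ.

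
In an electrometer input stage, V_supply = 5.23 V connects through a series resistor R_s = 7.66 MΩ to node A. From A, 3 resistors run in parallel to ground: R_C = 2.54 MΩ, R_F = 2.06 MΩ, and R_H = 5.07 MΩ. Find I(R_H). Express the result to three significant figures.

Combine the parallel branches: R_p = (1/2.54 + 1/2.06 + 1/5.07)⁻¹ = 0.9290 MΩ.
Node voltage V_A = V_supply · R_p/(R_s + R_p) = 5.23 × 0.1082 = 0.5657 V.
I(R_H) = V_A / R_H = 0.5657/5.07 = 0.1116 µA.

I ≈ 0.112 µA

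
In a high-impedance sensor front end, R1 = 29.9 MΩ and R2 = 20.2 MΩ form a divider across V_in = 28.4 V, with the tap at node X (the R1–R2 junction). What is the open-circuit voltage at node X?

V_th is the unloaded tap voltage: V_in · R2/(R1+R2) = 28.4 × 0.4032 = 11.45 V.

V_th ≈ 11.5 V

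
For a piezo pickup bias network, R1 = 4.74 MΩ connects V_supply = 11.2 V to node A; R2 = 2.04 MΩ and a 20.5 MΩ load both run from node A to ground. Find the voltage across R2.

The load sits in parallel with R2, giving an effective lower resistance R2' = R2·R_L/(R2+R_L) = 1.855 MΩ.
Now apply the divider: V_out = 11.2 × 0.2813 = 3.151 V.
(Unloaded it would be 3.37 V; the load pulls it down.)

V_out ≈ 3.15 V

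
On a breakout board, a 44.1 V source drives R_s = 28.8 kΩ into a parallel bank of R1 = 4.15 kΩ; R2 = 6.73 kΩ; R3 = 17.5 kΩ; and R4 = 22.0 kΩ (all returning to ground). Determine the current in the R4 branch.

Combine the parallel branches: R_p = (1/4.15 + 1/6.73 + 1/17.5 + 1/22.0)⁻¹ = 2.032 kΩ.
V_A = 44.1 × 2.032/30.83 = 2.906 V.
I(R4) = V_A / R4 = 2.906/22.0 = 0.1321 mA.

I ≈ 0.132 mA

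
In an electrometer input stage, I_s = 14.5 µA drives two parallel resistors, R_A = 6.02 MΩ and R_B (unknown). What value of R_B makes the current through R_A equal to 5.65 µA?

R_B ≈ 3.84 MΩ

In a two-way split, I_A/I_s = R_B/(R_A + R_B).
With f = 0.3897, R_B = R_A · f/(1−f) = 6.02 × 0.6384 = 3.843 MΩ.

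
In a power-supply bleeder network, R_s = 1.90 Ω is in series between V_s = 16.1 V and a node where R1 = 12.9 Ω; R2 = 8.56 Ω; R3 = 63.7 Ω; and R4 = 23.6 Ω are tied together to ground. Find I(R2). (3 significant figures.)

Combine the parallel branches: R_p = (1/12.9 + 1/8.56 + 1/63.7 + 1/23.6)⁻¹ = 3.962 Ω.
V_A = 16.1 × 3.962/5.862 = 10.88 V.
I(R2) = V_A / R2 = 10.88/8.56 = 1.271 A.

I ≈ 1.27 A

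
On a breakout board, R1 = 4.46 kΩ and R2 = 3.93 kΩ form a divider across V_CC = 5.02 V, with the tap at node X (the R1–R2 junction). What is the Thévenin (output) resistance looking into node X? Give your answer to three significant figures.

With V_CC suppressed (replaced by a short), R_th = R1 ‖ R2 = (4.460 × 3.93)/(4.460 + 3.93) = 2.089 kΩ.

R_th ≈ 2.09 kΩ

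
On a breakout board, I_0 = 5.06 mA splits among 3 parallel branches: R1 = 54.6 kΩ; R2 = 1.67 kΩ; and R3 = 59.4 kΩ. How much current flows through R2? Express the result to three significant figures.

I ≈ 4.78 mA

Total conductance ΣG = 1/54.6 + 1/1.67 + 1/59.4 = 0.6340 (units of 1/kΩ).
By the current-divider rule, I = I_0 · G_k/ΣG = 5.06 × 0.9446 = 4.779 mA.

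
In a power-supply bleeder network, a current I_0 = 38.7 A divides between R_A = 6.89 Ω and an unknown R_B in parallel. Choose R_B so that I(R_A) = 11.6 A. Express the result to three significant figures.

R_B ≈ 2.95 Ω

In a two-way split, I_A/I_0 = R_B/(R_A + R_B).
With f = 0.2997, R_B = R_A · f/(1−f) = 6.89 × 0.4280 = 2.949 Ω.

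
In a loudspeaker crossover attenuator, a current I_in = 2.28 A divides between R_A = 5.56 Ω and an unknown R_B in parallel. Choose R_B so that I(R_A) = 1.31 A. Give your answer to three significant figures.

Two-branch current divider: I_A = I_in · R_B/(R_A + R_B).
With f = 0.5746, R_B = R_A · f/(1−f) = 5.56 × 1.351 = 7.509 Ω.

R_B ≈ 7.51 Ω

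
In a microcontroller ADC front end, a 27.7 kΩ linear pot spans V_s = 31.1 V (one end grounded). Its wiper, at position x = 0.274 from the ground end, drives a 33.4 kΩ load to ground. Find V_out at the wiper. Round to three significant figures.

Lower segment x·R_p = 7.590 kΩ; upper segment (1−x)·R_p = 20.11 kΩ.
Lower segment in parallel with the load: 7.590 ‖ 33.4 = 6.184 kΩ.
V_out = 31.1 × 6.184/(20.11 + 6.184) = 7.315 V.
(Unloaded: V_out = x·V_s = 8.52 V.)

V_out ≈ 7.31 V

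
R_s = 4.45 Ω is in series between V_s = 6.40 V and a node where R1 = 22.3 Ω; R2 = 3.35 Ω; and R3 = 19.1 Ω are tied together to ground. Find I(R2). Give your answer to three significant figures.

I ≈ 0.692 A

Equivalent of the parallel group: R_p = 2.527 Ω.
V_A = 6.40 × 2.527/6.977 = 2.318 V.
I(R2) = V_A / R2 = 2.318/3.35 = 0.6920 A.
(Check via current divider: I_total = 0.9173 A; share G_k/ΣG = 0.7544 → same result.)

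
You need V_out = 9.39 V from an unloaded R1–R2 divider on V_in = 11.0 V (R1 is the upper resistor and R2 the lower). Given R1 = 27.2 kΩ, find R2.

R2 ≈ 159 kΩ

V_out/V_in = R2/(R1+R2) = 0.8536.
So R2 = R1 · V_out/(V_in − V_out) = 27.2 × 9.39/(11.0 − 9.39) = 27.2 × 5.832 = 158.6 kΩ.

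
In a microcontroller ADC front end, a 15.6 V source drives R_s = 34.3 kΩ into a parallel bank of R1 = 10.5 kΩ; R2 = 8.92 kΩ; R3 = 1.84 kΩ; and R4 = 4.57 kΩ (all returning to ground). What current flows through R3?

I ≈ 0.247 mA

Combine the parallel branches: R_p = (1/10.5 + 1/8.92 + 1/1.84 + 1/4.57)⁻¹ = 1.031 kΩ.
V_A by voltage divider: V_A = 15.6 × 1.031/(34.3 + 1.031) = 0.4554 V.
I(R3) = V_A / R3 = 0.4554/1.84 = 0.2475 mA.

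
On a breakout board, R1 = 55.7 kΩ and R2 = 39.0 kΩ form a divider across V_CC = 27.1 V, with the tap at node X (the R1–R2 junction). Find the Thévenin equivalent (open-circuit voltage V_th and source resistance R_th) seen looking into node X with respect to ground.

Open-circuit (no load on X): V_th = V_CC · R2/(R1 + R2) = 27.1 × 39.0/(55.70 + 39.0) = 11.16 V.
Zeroing V_CC shorts the top of R1 to ground, so R_th = R1 ‖ R2 = 22.94 kΩ.

V_th ≈ 11.2 V, R_th ≈ 22.9 kΩ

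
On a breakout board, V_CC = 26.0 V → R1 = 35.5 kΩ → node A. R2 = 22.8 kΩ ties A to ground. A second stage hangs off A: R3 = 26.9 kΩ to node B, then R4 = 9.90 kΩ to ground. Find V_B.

Looking into the second stage from A: R3 + R4 = 36.80 kΩ appears in parallel with R2.
R2 ‖ (R3+R4) = 14.08 kΩ.
First divider: V_A = V_CC · 14.08/(35.5 + 14.08) = 7.383 V.
Stage 2 is unloaded, so V_B = V_A · R4/(R3+R4) = 7.383 × 9.90/36.80 = 1.986 V.

V_B ≈ 1.99 V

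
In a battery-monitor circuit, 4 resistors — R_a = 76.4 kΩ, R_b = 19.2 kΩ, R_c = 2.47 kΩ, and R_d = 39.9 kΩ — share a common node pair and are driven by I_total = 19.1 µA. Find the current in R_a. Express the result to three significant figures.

I ≈ 0.505 µA

Total conductance ΣG = 1/76.4 + 1/19.2 + 1/2.47 + 1/39.9 = 0.4951 (units of 1/kΩ).
Current divider: I(R_a) = I_total · G_k/ΣG = 19.1 × (0.01309/0.4951) = 19.1 × 0.02644 = 0.5050 µA.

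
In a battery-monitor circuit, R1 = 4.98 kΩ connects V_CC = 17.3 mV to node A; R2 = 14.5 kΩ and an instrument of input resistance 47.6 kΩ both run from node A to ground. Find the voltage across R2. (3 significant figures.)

V_out ≈ 11.9 mV

First combine the lower leg with the load: R2 ‖ R_L = 11.11 kΩ.
Now apply the divider: V_out = 17.3 × 0.6906 = 11.95 mV.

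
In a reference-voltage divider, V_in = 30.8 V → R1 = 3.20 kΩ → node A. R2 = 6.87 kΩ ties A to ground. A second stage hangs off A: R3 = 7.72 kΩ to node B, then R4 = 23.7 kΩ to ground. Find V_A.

V_A ≈ 19.6 V

The second stage (R3 + R4 = 31.42 kΩ) loads node A in parallel with R2.
Effective lower resistance at A: R2 ‖ 31.42 = 5.637 kΩ.
V_A = 30.8 × 5.637/(3.20 + 5.637) = 19.65 V.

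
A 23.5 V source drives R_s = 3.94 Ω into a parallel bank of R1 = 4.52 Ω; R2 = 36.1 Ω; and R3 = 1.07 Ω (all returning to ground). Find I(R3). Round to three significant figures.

Equivalent of the parallel group: R_p = 0.8449 Ω.
Node voltage V_A = V_CC · R_p/(R_s + R_p) = 23.5 × 0.1766 = 4.150 V.
Branch current I = V_A/R3 = 4.150/1.07 = 3.878 A.
(Check via current divider: I_total = 4.911 A; share G_k/ΣG = 0.7897 → same result.)

I ≈ 3.88 A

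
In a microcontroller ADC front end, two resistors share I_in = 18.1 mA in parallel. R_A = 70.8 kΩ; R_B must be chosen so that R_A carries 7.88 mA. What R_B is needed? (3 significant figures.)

Two-branch current divider: I_A = I_in · R_B/(R_A + R_B).
With f = 0.4354, R_B = R_A · f/(1−f) = 70.8 × 0.7710 = 54.59 kΩ.

R_B ≈ 54.6 kΩ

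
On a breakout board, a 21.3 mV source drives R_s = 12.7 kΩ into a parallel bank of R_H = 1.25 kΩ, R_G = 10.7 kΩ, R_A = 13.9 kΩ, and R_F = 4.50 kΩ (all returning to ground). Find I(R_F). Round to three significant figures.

I ≈ 0.294 µA

Equivalent of the parallel group: R_p = 0.8420 kΩ.
Node voltage V_A = V_DC · R_p/(R_s + R_p) = 21.3 × 0.06218 = 1.324 mV.
I(R_F) = V_A / R_F = 1.324/4.50 = 0.2943 µA.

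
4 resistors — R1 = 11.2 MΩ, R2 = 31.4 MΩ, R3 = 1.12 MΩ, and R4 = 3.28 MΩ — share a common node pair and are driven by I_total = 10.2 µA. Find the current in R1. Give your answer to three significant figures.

I ≈ 0.691 µA

Total conductance ΣG = 1/11.2 + 1/31.4 + 1/1.12 + 1/3.28 = 1.319 (units of 1/MΩ).
Current divider: I(R1) = I_total · G_k/ΣG = 10.2 × (0.08929/1.319) = 10.2 × 0.06770 = 0.6905 µA.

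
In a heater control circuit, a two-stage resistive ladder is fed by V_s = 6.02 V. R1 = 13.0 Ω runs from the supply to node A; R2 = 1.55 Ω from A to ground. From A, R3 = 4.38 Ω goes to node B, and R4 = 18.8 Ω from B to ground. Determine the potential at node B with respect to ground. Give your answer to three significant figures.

V_B ≈ 0.491 V

Looking into the second stage from A: R3 + R4 = 23.18 Ω appears in parallel with R2.
R2 ‖ (R3+R4) = 1.453 Ω.
First divider: V_A = V_s · 1.453/(13.0 + 1.453) = 0.6052 V.
V_B = V_A × 0.8110 = 0.4908 V.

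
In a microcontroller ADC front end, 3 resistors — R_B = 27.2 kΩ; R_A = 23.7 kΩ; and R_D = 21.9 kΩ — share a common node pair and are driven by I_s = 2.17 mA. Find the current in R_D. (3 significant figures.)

Total conductance ΣG = 1/27.2 + 1/23.7 + 1/21.9 = 0.1246 (units of 1/kΩ).
Current divider: I(R_D) = I_s · G_k/ΣG = 2.17 × (0.04566/0.1246) = 2.17 × 0.3664 = 0.7951 mA.

I ≈ 0.795 mA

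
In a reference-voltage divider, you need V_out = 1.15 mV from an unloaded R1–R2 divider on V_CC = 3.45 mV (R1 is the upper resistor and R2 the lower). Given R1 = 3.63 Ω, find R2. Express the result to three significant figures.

R2 ≈ 1.81 Ω

The divider ratio is R2/(R1+R2) = 1.15/3.45 = 0.3333.
R2 = R1 · 0.3333/(1 − 0.3333) = 1.815 Ω.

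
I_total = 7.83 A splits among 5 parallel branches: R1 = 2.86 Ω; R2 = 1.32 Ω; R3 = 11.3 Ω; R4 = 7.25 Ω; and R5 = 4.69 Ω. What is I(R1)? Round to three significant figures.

I ≈ 1.77 A

Total conductance ΣG = 1/2.86 + 1/1.32 + 1/11.3 + 1/7.25 + 1/4.69 = 1.547 (units of 1/Ω).
By the current-divider rule, I = I_total · G_k/ΣG = 7.83 × 0.2260 = 1.770 A.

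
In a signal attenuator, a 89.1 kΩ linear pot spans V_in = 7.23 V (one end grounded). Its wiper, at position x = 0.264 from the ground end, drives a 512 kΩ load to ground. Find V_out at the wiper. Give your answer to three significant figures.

V_out ≈ 1.85 V

Split the track: R_lower = x·R_p = 23.52 kΩ, R_upper = (1−x)·R_p = 65.58 kΩ.
R_L loads the lower segment: effective lower R = 22.49 kΩ.
Loaded-divider output: V_out = 7.23 × 0.2554 = 1.846 V.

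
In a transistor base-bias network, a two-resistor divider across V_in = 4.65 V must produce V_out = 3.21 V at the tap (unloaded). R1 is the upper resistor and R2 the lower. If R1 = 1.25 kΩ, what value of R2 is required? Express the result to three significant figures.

The divider ratio is R2/(R1+R2) = 3.21/4.65 = 0.6903.
So R2 = R1 · V_out/(V_in − V_out) = 1.25 × 3.21/(4.65 − 3.21) = 1.25 × 2.229 = 2.786 kΩ.

R2 ≈ 2.79 kΩ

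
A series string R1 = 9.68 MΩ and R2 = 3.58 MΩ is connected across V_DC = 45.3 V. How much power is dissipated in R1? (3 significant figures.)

ΣR = 13.26 MΩ → I = 45.3/13.26 = 3.416 µA.
V(R1) = I·R = 33.07 V; P = V·I = 33.07 × 3.416 = 113.0 µW.

P ≈ 113 µW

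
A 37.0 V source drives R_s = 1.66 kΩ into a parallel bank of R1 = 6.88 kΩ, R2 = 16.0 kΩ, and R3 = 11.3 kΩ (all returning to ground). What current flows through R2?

Combine the parallel branches: R_p = (1/6.88 + 1/16.0 + 1/11.3)⁻¹ = 3.374 kΩ.
V_A = 37.0 × 3.374/5.034 = 24.80 V.
Branch current I = V_A/R2 = 24.80/16.0 = 1.550 mA.

I ≈ 1.55 mA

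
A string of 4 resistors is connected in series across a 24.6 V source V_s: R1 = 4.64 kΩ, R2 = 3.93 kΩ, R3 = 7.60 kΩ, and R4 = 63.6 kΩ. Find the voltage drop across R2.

V ≈ 1.21 V

ΣR = 4.64 + 3.93 + 7.60 + 63.6 = 79.77 kΩ.
V = V_s · R/ΣR = 24.6 × 0.04927 = 1.212 V.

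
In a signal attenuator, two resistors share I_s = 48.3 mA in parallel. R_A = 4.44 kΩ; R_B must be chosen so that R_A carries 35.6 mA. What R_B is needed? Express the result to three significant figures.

Two-branch current divider: I_A = I_s · R_B/(R_A + R_B).
35.6/48.3 = R_B/(R_A + R_B) → R_B = R_A · (0.7371)/(1 − 0.7371) = 4.44 × 2.803 = 12.45 kΩ.

R_B ≈ 12.4 kΩ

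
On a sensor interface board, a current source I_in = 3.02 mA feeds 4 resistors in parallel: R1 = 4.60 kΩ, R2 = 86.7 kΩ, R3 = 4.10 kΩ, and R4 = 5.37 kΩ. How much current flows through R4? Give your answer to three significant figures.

Total conductance ΣG = 1/4.60 + 1/86.7 + 1/4.10 + 1/5.37 = 0.6590 (units of 1/kΩ).
By the current-divider rule, I = I_in · G_k/ΣG = 3.02 × 0.2826 = 0.8533 mA.

I ≈ 0.853 mA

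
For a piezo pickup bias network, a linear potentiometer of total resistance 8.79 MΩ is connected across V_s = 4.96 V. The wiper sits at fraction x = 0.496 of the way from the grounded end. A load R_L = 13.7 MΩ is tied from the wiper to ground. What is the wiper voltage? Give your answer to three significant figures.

Lower segment x·R_p = 4.360 MΩ; upper segment (1−x)·R_p = 4.430 MΩ.
(x·R_p) ‖ R_L = 3.307 MΩ.
V_out = 4.96 × 3.307/(4.430 + 3.307) = 2.120 V.

V_out ≈ 2.12 V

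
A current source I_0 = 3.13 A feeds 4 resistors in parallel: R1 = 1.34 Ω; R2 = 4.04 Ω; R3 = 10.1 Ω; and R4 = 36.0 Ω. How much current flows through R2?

Total conductance ΣG = 1/1.34 + 1/4.04 + 1/10.1 + 1/36.0 = 1.121 (units of 1/Ω).
R2 takes the fraction G_k/ΣG = 0.2475/1.121 = 0.2209, so I = 3.13 × 0.2209 = 0.6914 A.

I ≈ 0.691 A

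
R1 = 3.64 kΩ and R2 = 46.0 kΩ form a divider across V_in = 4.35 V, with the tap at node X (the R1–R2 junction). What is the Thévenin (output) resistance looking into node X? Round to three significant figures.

With V_in suppressed (replaced by a short), R_th = R1 ‖ R2 = (3.640 × 46.0)/(3.640 + 46.0) = 3.373 kΩ.

R_th ≈ 3.37 kΩ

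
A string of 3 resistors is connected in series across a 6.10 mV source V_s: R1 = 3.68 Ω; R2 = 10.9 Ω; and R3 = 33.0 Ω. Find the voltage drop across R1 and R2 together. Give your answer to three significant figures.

ΣR = 3.68 + 10.9 + 33.0 = 47.58 Ω.
R_{R1..R2} = 3.68 + 10.9 = 14.58 Ω.
V = V_s · R/ΣR = 6.10 × 0.3064 = 1.869 mV.

V ≈ 1.87 mV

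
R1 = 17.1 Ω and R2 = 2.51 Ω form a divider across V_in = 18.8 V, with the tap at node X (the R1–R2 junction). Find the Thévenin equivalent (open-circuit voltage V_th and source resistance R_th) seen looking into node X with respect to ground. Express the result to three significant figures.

V_th ≈ 2.41 V, R_th ≈ 2.19 Ω

Open-circuit (no load on X): V_th = V_in · R2/(R1 + R2) = 18.8 × 2.51/(17.10 + 2.51) = 2.406 V.
With V_in suppressed (replaced by a short), R_th = R1 ‖ R2 = (17.10 × 2.51)/(17.10 + 2.51) = 2.189 Ω.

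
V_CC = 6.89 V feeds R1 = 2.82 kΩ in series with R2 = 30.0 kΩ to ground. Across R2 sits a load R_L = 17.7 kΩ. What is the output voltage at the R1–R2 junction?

First combine the lower leg with the load: R2 ‖ R_L = 11.13 kΩ.
Then V_out = V_CC · R2'/(R1 + R2') = 6.89 × 11.13/13.95 = 5.497 V.
(Unloaded it would be 6.30 V; the load pulls it down.)

V_out ≈ 5.50 V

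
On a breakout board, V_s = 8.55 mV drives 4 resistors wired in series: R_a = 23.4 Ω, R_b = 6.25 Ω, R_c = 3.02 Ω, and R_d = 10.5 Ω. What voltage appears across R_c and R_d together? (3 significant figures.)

Total series resistance ΣR = 23.4 + 6.25 + 3.02 + 10.5 = 43.17 Ω.
R_{R_c..R_d} = 3.02 + 10.5 = 13.52 Ω.
By the voltage-divider rule, V = 8.55 × 13.52/43.17 = 2.678 mV.

V ≈ 2.68 mV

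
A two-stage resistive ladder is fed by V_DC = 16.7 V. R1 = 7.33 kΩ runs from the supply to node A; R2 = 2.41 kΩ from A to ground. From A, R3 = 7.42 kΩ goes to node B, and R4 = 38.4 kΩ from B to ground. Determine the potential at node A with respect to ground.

Node A sees R2 in parallel with the series input of stage 2, R3 + R4 = 45.82 kΩ.
Effective lower resistance at A: R2 ‖ 45.82 = 2.290 kΩ.
First divider: V_A = V_DC · 2.290/(7.33 + 2.290) = 3.975 V.

V_A ≈ 3.97 V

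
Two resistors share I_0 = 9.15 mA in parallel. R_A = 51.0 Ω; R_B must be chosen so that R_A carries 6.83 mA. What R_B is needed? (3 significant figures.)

R_B ≈ 150 Ω

In a two-way split, I_A/I_0 = R_B/(R_A + R_B).
With f = 0.7464, R_B = R_A · f/(1−f) = 51.0 × 2.944 = 150.1 Ω.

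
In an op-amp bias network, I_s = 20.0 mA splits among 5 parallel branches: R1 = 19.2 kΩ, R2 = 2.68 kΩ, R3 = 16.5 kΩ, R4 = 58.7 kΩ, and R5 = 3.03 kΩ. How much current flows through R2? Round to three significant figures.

Total conductance ΣG = 1/19.2 + 1/2.68 + 1/16.5 + 1/58.7 + 1/3.03 = 0.8329 (units of 1/kΩ).
Current divider: I(R2) = I_s · G_k/ΣG = 20.0 × (0.3731/0.8329) = 20.0 × 0.4480 = 8.960 mA.

I ≈ 8.96 mA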